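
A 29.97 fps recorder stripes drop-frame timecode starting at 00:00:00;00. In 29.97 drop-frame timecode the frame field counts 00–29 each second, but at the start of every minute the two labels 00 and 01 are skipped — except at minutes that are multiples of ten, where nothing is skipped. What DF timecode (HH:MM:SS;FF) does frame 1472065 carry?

Each 10-minute DF block holds 10 × 60 × 30 − 9 × 2 = 17982 frames. 1472065 ÷ 17982 → 81 full blocks, remainder 15523.
Within the partial block the first minute is 1800 frames and each further minute 1798, so 8 further minute boundaries passed. Total skipped labels = 18 × 81 + 2 × 8 = 1474.
Non-drop label index = 1472065 + 1474 = 1473539; at 30 labels/s that is 13:38:37:29, i.e. DF 13:38:37;29.

13:38:37;29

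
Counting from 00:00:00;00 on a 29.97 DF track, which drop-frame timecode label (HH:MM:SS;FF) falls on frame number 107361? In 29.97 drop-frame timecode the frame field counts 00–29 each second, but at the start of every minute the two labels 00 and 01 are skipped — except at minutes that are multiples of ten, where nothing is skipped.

Each 10-minute DF block holds 10 × 60 × 30 − 9 × 2 = 17982 frames. 107361 ÷ 17982 → 5 full blocks, remainder 17451.
Within the partial block the first minute is 1800 frames and each further minute 1798, so 9 further minute boundaries passed. Total skipped labels = 18 × 5 + 2 × 9 = 108.
Non-drop label index = 107361 + 108 = 107469; at 30 labels/s that is 00:59:42:09, i.e. DF 00:59:42;09.

00:59:42;09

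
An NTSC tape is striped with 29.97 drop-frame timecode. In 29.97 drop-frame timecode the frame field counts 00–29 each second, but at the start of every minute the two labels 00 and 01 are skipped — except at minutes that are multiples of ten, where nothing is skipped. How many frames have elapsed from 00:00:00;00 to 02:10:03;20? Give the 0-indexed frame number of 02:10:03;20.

233876

As if non-drop at 30 labels/s: (2 × 3600 + 10 × 60 + 3) × 30 + 20 = 234110.
Minute boundaries passed: 130; those not divisible by 10: 130 − 13 = 117; dropped labels = 2 × 117 = 234.
Actual frame index = 234110 − 234 = 233876.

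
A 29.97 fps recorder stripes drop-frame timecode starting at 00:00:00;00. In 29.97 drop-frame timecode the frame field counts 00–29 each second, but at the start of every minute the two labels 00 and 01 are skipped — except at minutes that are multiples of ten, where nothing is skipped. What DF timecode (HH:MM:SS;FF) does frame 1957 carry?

Ten DF minutes hold 17982 frames, so frame 1957 lies in block 0 (frames 0–17981) with 1957 frames into that block.
The block's first minute is 1800 frames and the rest 1798 each; 1957 frames reaches minute 1, so 0 × 18 + 1 × 2 = 2 labels have been skipped so far.
Adding those back, label number 1957 + 2 = 1959 at 30 labels/s is 65 s + 9 f = 0 h 1 min 5 s frame 9, i.e. 00:01:05;09.

00:01:05;09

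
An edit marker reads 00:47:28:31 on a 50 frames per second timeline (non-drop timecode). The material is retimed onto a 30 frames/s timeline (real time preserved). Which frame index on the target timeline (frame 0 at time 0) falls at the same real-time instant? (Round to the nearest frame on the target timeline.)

Source frame index: (0×3600 + 47×60 + 28) × 50 + 31 = 142431.
Real time: 142431 / (50) = 142431/50 s.
Target frame: (142431/50) × (30) = 427293/5 ≈ 85458.600 → 85459.

frame 85459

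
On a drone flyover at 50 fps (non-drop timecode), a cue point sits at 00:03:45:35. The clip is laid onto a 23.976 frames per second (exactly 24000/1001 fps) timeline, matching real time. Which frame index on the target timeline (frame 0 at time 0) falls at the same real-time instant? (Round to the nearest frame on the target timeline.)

frame 5411

Source frame index: (0×3600 + 3×60 + 45) × 50 + 35 = 11285.
Real time: 11285 / (50) = 2257/10 s.
Target frame: (2257/10) × (24000/1001) = 5416800/1001 ≈ 5411.389 → 5411.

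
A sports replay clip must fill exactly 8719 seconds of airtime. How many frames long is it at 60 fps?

523140 frames

Frames = 8719 × 60 = 523140.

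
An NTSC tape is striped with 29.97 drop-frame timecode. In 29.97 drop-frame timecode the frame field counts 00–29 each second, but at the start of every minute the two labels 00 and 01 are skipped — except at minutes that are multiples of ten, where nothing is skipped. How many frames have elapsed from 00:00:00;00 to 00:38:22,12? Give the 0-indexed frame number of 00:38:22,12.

Complete 10-minute blocks: 3, each 17982 frames → 53946.
Remaining 8 whole minutes in the current block: 1800 + 7 × 1798 = 14386 frames.
Within the current minute: 22 × 30 + 12 − 2 = 670 (labels ;00/;01 skipped at this minute). Total = 53946 + 14386 + 670 = 69002.

69002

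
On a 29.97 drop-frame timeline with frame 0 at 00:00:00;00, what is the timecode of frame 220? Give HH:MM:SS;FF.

Ten DF minutes hold 17982 frames, so frame 220 lies in block 0 (frames 0–17981) with 220 frames into that block.
The block's first minute is 1800 frames and the rest 1798 each; 220 frames reaches minute 0, so 0 × 18 + 0 × 2 = 0 labels have been skipped so far.
Adding those back, label number 220 + 0 = 220 at 30 labels/s is 7 s + 10 f = 0 h 0 min 7 s frame 10, i.e. 00:00:07;10.

00:00:07;10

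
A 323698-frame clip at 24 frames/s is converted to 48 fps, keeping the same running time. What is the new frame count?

Target frames = source frames × (target rate / source rate) = 323698 × (48)/(24) = 323698 × 2 = 647396.

647396 frames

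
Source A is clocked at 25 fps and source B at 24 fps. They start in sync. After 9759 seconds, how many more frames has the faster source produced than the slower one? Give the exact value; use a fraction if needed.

9759 frames

A emits 25 × 9759 = 243975 frames; B emits 24 × 9759 = 234216.
Difference = 9759 frames; B is behind A.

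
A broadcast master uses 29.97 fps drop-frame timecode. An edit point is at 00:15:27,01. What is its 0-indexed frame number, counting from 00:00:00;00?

Complete 10-minute blocks: 1, each 17982 frames → 17982.
Remaining 5 whole minutes in the current block: 1800 + 4 × 1798 = 8992 frames.
Within the current minute: 27 × 30 + 1 − 2 = 809 (labels ;00/;01 skipped at this minute). Total = 17982 + 8992 + 809 = 27783.

27783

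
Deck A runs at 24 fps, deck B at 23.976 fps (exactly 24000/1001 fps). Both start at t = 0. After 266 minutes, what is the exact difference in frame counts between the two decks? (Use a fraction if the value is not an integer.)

54720/143 frames

266 min = 15960 s.
A emits 24 × 15960 = 383040 frames; B emits 24000/1001 × 15960 = 54720000/143.
Difference = 54720/143 frames (≈ 382.6573); B is behind A.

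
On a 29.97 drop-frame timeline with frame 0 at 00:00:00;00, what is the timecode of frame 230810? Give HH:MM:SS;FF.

02:08:21;12

Each 10-minute DF block holds 10 × 60 × 30 − 9 × 2 = 17982 frames. 230810 ÷ 17982 → 12 full blocks, remainder 15026.
Within the partial block the first minute is 1800 frames and each further minute 1798, so 8 further minute boundaries passed. Total skipped labels = 18 × 12 + 2 × 8 = 232.
Non-drop label index = 230810 + 232 = 231042; at 30 labels/s that is 02:08:21:12, i.e. DF 02:08:21;12.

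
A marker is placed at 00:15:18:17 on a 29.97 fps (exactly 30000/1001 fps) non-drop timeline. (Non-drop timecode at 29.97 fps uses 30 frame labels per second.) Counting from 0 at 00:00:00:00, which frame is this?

Total seconds to the label: (0 × 3600 + 15 × 60 + 18) = 918.
Frame index = 918 × 30 + 17 = 27557.

frame 27557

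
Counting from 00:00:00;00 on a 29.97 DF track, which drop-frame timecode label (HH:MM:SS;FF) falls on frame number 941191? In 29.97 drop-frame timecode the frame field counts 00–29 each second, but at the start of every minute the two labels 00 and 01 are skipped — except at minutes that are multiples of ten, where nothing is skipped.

08:43:24;13

Each 10-minute DF block holds 10 × 60 × 30 − 9 × 2 = 17982 frames. 941191 ÷ 17982 → 52 full blocks, remainder 6127.
Within the partial block the first minute is 1800 frames and each further minute 1798, so 3 further minute boundaries passed. Total skipped labels = 18 × 52 + 2 × 3 = 942.
Non-drop label index = 941191 + 942 = 942133; at 30 labels/s that is 08:43:24:13, i.e. DF 08:43:24;13.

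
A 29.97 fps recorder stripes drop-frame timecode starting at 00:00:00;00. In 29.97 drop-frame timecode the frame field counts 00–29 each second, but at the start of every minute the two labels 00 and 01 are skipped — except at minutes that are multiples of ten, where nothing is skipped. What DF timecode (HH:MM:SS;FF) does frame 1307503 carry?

12:07:07;03

Each 10-minute DF block holds 10 × 60 × 30 − 9 × 2 = 17982 frames. 1307503 ÷ 17982 → 72 full blocks, remainder 12799.
Within the partial block the first minute is 1800 frames and each further minute 1798, so 7 further minute boundaries passed. Total skipped labels = 18 × 72 + 2 × 7 = 1310.
Non-drop label index = 1307503 + 1310 = 1308813; at 30 labels/s that is 12:07:07:03, i.e. DF 12:07:07;03.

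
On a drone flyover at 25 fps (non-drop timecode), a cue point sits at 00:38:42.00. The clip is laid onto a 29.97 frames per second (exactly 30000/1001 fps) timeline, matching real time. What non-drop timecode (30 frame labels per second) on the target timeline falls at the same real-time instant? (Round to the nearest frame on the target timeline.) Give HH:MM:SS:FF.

Source frame index: (0×3600 + 38×60 + 42) × 25 + 0 = 58050.
Real time: 58050 / (25) = 2322 s.
Target frame: (2322) × (30000/1001) = 69660000/1001 ≈ 69590.410 → 69590.
At 30 labels/s: frame 69590 → 00:38:39:20.

00:38:39:20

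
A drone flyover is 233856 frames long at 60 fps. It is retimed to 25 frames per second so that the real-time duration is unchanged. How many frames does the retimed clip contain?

Target frames = source frames × (target rate / source rate) = 233856 × (25)/(60) = 233856 × 5/12 = 97440.

97440 frames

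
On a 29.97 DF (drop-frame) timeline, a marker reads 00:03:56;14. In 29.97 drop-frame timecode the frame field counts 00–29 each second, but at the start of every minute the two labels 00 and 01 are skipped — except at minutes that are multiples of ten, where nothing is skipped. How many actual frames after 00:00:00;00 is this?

Complete 10-minute blocks: 0, each 17982 frames → 0.
Remaining 3 whole minutes in the current block: 1800 + 2 × 1798 = 5396 frames.
Within the current minute: 56 × 30 + 14 − 2 = 1692 (labels ;00/;01 skipped at this minute). Total = 0 + 5396 + 1692 = 7088.

7088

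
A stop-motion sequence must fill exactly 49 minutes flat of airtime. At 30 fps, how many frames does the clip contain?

88200 frames

49 min = 2940 s.
Frames = 2940 × 30 = 88200.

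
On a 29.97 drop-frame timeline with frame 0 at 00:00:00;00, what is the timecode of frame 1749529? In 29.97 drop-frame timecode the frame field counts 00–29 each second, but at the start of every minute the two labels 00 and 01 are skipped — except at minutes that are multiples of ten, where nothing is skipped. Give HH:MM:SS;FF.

16:12:55;29

Each 10-minute DF block holds 10 × 60 × 30 − 9 × 2 = 17982 frames. 1749529 ÷ 17982 → 97 full blocks, remainder 5275.
Within the partial block the first minute is 1800 frames and each further minute 1798, so 2 further minute boundaries passed. Total skipped labels = 18 × 97 + 2 × 2 = 1750.
Non-drop label index = 1749529 + 1750 = 1751279; at 30 labels/s that is 16:12:55:29, i.e. DF 16:12:55;29.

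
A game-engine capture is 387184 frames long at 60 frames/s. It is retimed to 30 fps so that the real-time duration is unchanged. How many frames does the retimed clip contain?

193592 frames

Target frames = source frames × (target rate / source rate) = 387184 × (30)/(60) = 387184 × 1/2 = 193592.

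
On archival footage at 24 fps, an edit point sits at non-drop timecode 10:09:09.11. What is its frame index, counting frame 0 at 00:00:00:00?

Total seconds to the label: (10 × 3600 + 9 × 60 + 9) = 36549.
Frame index = 36549 × 24 + 11 = 877187.

frame 877187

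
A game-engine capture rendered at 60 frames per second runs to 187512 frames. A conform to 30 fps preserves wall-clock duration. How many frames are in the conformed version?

Target frames = source frames × (target rate / source rate) = 187512 × (30)/(60) = 187512 × 1/2 = 93756.

93756 frames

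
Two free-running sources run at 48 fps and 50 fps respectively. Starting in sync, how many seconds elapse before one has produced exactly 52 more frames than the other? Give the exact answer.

26 seconds

The gap grows by |50 − 48| = 2 frames per second.
Time for a 52-frame gap: 52 ÷ (2) = 26 s.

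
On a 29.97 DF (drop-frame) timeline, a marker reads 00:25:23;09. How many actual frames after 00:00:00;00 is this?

45653

Complete 10-minute blocks: 2, each 17982 frames → 35964.
Remaining 5 whole minutes in the current block: 1800 + 4 × 1798 = 8992 frames.
Within the current minute: 23 × 30 + 9 − 2 = 697 (labels ;00/;01 skipped at this minute). Total = 35964 + 8992 + 697 = 45653.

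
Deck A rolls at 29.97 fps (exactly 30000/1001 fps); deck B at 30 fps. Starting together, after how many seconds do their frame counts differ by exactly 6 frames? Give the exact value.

The gap grows by |30 − 30000/1001| = 30/1001 frames per second.
Time for a 6-frame gap: 6 ÷ (30/1001) = 200.2 s.

200.2 seconds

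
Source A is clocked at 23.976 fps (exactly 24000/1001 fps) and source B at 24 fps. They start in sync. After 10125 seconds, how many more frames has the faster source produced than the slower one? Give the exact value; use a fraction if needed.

A emits 24000/1001 × 10125 = 243000000/1001 frames; B emits 24 × 10125 = 243000.
Difference = 243000/1001 frames (≈ 242.7572); B is ahead of A.

243000/1001 frames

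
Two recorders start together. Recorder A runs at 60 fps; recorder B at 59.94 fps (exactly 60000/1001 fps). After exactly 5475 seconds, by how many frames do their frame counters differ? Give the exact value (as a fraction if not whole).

328500/1001 frames

A emits 60 × 5475 = 328500 frames; B emits 60000/1001 × 5475 = 328500000/1001.
Difference = 328500/1001 frames (≈ 328.1718); B is behind A.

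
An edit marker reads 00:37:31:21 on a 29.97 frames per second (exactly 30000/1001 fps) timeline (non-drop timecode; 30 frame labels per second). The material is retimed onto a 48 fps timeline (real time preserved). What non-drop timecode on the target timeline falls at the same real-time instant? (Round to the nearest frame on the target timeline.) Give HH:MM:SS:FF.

Source frame index: (0×3600 + 37×60 + 31) × 30 + 21 = 67551.
Real time: 67551 / (30000/1001) = 22539517/10000 s.
Target frame: (22539517/10000) × (48) = 67618551/625 ≈ 108189.682 → 108190.
At 48 labels/s: frame 108190 → 00:37:33:46.

00:37:33:46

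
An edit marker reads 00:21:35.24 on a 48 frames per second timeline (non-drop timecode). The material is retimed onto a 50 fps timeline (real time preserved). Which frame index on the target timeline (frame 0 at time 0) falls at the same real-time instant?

frame 64775

Source frame index: (0×3600 + 21×60 + 35) × 48 + 24 = 62184.
Real time: 62184 / (48) = 2591/2 s.
Target frame: (2591/2) × (50) = 64775.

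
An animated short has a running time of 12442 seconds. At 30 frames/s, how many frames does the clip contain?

Frames = 12442 × 30 = 373260.

373260 frames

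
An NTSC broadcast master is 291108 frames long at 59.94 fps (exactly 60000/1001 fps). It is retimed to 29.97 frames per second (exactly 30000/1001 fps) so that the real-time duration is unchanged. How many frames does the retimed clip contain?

145554 frames

Target frames = source frames × (target rate / source rate) = 291108 × (30000/1001)/(60000/1001) = 291108 × 1/2 = 145554.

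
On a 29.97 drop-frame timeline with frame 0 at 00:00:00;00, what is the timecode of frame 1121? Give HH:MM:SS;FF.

Ten DF minutes hold 17982 frames, so frame 1121 lies in block 0 (frames 0–17981) with 1121 frames into that block.
The block's first minute is 1800 frames and the rest 1798 each; 1121 frames reaches minute 0, so 0 × 18 + 0 × 2 = 0 labels have been skipped so far.
Adding those back, label number 1121 + 0 = 1121 at 30 labels/s is 37 s + 11 f = 0 h 0 min 37 s frame 11, i.e. 00:00:37;11.

00:00:37;11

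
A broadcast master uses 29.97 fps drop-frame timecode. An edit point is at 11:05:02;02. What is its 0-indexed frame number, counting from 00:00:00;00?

Complete 10-minute blocks: 66, each 17982 frames → 1186812.
Remaining 5 whole minutes in the current block: 1800 + 4 × 1798 = 8992 frames.
Within the current minute: 2 × 30 + 2 − 2 = 60 (labels ;00/;01 skipped at this minute). Total = 1186812 + 8992 + 60 = 1195864.

1195864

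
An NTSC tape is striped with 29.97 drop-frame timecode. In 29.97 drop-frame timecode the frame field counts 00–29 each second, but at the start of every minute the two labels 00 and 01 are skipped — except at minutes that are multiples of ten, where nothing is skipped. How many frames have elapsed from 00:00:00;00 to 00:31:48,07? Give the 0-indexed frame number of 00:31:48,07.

57191

Complete 10-minute blocks: 3, each 17982 frames → 53946.
Remaining 1 whole minute in the current block: 1800 + 0 × 1798 = 1800 frames.
Within the current minute: 48 × 30 + 7 − 2 = 1445 (labels ;00/;01 skipped at this minute). Total = 53946 + 1800 + 1445 = 57191.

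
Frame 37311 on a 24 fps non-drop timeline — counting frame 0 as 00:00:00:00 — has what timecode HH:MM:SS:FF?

00:25:54:15

37311 ÷ 24 = 1554 full seconds, remainder 15 frames.
1554 s = 0 h 25 min 54 s.
Timecode: 00:25:54:15.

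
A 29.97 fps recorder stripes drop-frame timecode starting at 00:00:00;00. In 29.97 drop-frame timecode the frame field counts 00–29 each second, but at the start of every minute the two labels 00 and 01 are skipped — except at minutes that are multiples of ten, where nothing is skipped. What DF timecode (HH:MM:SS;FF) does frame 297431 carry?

02:45:24;09

Each 10-minute DF block holds 10 × 60 × 30 − 9 × 2 = 17982 frames. 297431 ÷ 17982 → 16 full blocks, remainder 9719.
Within the partial block the first minute is 1800 frames and each further minute 1798, so 5 further minute boundaries passed. Total skipped labels = 18 × 16 + 2 × 5 = 298.
Non-drop label index = 297431 + 298 = 297729; at 30 labels/s that is 02:45:24:09, i.e. DF 02:45:24;09.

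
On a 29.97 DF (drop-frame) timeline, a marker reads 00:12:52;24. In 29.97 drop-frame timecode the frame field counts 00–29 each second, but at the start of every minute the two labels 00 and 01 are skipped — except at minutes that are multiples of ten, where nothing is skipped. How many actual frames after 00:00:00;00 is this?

23162

Complete 10-minute blocks: 1, each 17982 frames → 17982.
Remaining 2 whole minutes in the current block: 1800 + 1 × 1798 = 3598 frames.
Within the current minute: 52 × 30 + 24 − 2 = 1582 (labels ;00/;01 skipped at this minute). Total = 17982 + 3598 + 1582 = 23162.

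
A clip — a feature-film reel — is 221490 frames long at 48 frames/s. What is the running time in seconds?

4614.375 seconds

Running time = 221490 / (48) = 4614.375 s.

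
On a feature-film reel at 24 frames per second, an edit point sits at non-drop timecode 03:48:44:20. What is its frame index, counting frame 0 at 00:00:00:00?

Total seconds to the label: (3 × 3600 + 48 × 60 + 44) = 13724.
Frame index = 13724 × 24 + 20 = 329396.

frame 329396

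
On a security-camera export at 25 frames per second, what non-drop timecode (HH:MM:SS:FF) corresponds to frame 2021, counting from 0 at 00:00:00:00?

00:01:20:21

2021 ÷ 25 = 80 full seconds, remainder 21 frames.
80 s = 0 h 1 min 20 s.
Timecode: 00:01:20:21.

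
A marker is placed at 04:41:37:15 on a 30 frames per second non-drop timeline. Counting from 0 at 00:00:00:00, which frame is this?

Total seconds to the label: (4 × 3600 + 41 × 60 + 37) = 16897.
Frame index = 16897 × 30 + 15 = 506925.

frame 506925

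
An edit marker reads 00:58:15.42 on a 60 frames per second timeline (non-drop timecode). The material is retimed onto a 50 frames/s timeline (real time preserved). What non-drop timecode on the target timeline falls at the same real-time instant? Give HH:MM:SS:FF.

Source frame index: (0×3600 + 58×60 + 15) × 60 + 42 = 209742.
Real time: 209742 / (60) = 34957/10 s.
Target frame: (34957/10) × (50) = 174785.
At 50 labels/s: frame 174785 → 00:58:15:35.

00:58:15:35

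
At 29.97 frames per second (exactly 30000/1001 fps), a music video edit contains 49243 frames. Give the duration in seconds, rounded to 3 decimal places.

1643.075 seconds

Running time = 49243 × 1001/30000 = 49292243/30000 s ≈ 1643.075 s.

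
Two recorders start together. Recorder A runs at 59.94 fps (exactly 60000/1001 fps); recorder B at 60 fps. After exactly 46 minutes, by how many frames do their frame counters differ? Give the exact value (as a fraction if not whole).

46 min = 2760 s.
A emits 60000/1001 × 2760 = 165600000/1001 frames; B emits 60 × 2760 = 165600.
Difference = 165600/1001 frames (≈ 165.4346); B is ahead of A.

165600/1001 frames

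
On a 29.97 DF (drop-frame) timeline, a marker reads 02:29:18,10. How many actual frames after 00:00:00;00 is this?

Complete 10-minute blocks: 14, each 17982 frames → 251748.
Remaining 9 whole minutes in the current block: 1800 + 8 × 1798 = 16184 frames.
Within the current minute: 18 × 30 + 10 − 2 = 548 (labels ;00/;01 skipped at this minute). Total = 251748 + 16184 + 548 = 268480.

268480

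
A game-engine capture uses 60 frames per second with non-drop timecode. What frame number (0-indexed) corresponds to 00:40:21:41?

Total seconds to the label: (0 × 3600 + 40 × 60 + 21) = 2421.
Frame index = 2421 × 60 + 41 = 145301.

145301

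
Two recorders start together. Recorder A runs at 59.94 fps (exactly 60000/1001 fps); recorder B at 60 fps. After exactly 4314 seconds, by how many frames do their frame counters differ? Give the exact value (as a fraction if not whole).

A emits 60000/1001 × 4314 = 258840000/1001 frames; B emits 60 × 4314 = 258840.
Difference = 258840/1001 frames (≈ 258.5814); B is ahead of A.

258840/1001 frames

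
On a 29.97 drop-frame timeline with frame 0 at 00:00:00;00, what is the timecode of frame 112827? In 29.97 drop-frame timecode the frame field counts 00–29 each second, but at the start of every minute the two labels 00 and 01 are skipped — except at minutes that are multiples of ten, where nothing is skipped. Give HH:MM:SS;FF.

01:02:44;19

Each 10-minute DF block holds 10 × 60 × 30 − 9 × 2 = 17982 frames. 112827 ÷ 17982 → 6 full blocks, remainder 4935.
Within the partial block the first minute is 1800 frames and each further minute 1798, so 2 further minute boundaries passed. Total skipped labels = 18 × 6 + 2 × 2 = 112.
Non-drop label index = 112827 + 112 = 112939; at 30 labels/s that is 01:02:44:19, i.e. DF 01:02:44;19.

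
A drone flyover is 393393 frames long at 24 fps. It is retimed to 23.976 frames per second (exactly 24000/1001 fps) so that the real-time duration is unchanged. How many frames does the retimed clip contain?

Target frames = source frames × (target rate / source rate) = 393393 × (24000/1001)/(24) = 393393 × 1000/1001 = 393000.

393000 frames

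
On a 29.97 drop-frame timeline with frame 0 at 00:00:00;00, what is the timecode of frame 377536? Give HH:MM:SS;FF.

03:29:57;04

Each 10-minute DF block holds 10 × 60 × 30 − 9 × 2 = 17982 frames. 377536 ÷ 17982 → 20 full blocks, remainder 17896.
Within the partial block the first minute is 1800 frames and each further minute 1798, so 9 further minute boundaries passed. Total skipped labels = 18 × 20 + 2 × 9 = 378.
Non-drop label index = 377536 + 378 = 377914; at 30 labels/s that is 03:29:57:04, i.e. DF 03:29:57;04.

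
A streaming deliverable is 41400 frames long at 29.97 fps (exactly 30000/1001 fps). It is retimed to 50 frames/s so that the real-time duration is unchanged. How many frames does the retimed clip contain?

69069 frames

Target frames = source frames × (target rate / source rate) = 41400 × (50)/(30000/1001) = 41400 × 1001/600 = 69069.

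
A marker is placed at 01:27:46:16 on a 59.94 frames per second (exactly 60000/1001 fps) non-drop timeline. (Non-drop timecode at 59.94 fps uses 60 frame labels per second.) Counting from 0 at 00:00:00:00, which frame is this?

frame 315976

Total seconds to the label: (1 × 3600 + 27 × 60 + 46) = 5266.
Frame index = 5266 × 60 + 16 = 315976.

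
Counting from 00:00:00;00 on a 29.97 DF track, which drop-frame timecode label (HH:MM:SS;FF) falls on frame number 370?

00:00:12;10

Ten DF minutes hold 17982 frames, so frame 370 lies in block 0 (frames 0–17981) with 370 frames into that block.
The block's first minute is 1800 frames and the rest 1798 each; 370 frames reaches minute 0, so 0 × 18 + 0 × 2 = 0 labels have been skipped so far.
Adding those back, label number 370 + 0 = 370 at 30 labels/s is 12 s + 10 f = 0 h 0 min 12 s frame 10, i.e. 00:00:12;10.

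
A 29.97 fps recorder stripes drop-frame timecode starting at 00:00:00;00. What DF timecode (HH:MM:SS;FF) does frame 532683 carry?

Ten DF minutes hold 17982 frames, so frame 532683 lies in block 29 (frames 521478–539459) with 11205 frames into that block.
The block's first minute is 1800 frames and the rest 1798 each; 11205 frames reaches minute 6, so 29 × 18 + 6 × 2 = 534 labels have been skipped so far.
Adding those back, label number 532683 + 534 = 533217 at 30 labels/s is 17773 s + 27 f = 4 h 56 min 13 s frame 27, i.e. 04:56:13;27.

04:56:13;27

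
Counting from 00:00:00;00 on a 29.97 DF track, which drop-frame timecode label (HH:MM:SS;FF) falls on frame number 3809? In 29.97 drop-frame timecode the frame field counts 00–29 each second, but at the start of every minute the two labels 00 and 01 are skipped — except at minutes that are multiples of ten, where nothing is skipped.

Ten DF minutes hold 17982 frames, so frame 3809 lies in block 0 (frames 0–17981) with 3809 frames into that block.
The block's first minute is 1800 frames and the rest 1798 each; 3809 frames reaches minute 2, so 0 × 18 + 2 × 2 = 4 labels have been skipped so far.
Adding those back, label number 3809 + 4 = 3813 at 30 labels/s is 127 s + 3 f = 0 h 2 min 7 s frame 3, i.e. 00:02:07;03.

00:02:07;03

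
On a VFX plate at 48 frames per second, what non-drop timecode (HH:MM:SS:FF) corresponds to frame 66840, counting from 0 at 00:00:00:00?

00:23:12:24

66840 ÷ 48 = 1392 full seconds, remainder 24 frames.
1392 s = 0 h 23 min 12 s.
Timecode: 00:23:12:24.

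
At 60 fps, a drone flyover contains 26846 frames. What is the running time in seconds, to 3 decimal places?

447.433 seconds

Running time = 26846 × 1/60 = 13423/30 s ≈ 447.433 s.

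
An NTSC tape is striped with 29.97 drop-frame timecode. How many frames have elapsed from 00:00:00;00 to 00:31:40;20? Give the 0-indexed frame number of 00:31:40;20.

56964

Complete 10-minute blocks: 3, each 17982 frames → 53946.
Remaining 1 whole minute in the current block: 1800 + 0 × 1798 = 1800 frames.
Within the current minute: 40 × 30 + 20 − 2 = 1218 (labels ;00/;01 skipped at this minute). Total = 53946 + 1800 + 1218 = 56964.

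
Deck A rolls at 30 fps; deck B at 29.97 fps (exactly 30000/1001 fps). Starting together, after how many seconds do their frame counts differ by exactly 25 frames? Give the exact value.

5005/6 seconds

The gap grows by |30000/1001 − 30| = 30/1001 frames per second.
Time for a 25-frame gap: 25 ÷ (30/1001) = 5005/6 s.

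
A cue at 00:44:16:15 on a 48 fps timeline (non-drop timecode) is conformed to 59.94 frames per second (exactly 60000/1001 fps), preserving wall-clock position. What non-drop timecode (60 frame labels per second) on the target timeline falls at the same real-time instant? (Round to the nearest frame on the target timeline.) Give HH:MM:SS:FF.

00:44:13:40

Source frame index: (0×3600 + 44×60 + 16) × 48 + 15 = 127503.
Real time: 127503 / (48) = 42501/16 s.
Target frame: (42501/16) × (60000/1001) = 159378750/1001 ≈ 159219.530 → 159220.
At 60 labels/s: frame 159220 → 00:44:13:40.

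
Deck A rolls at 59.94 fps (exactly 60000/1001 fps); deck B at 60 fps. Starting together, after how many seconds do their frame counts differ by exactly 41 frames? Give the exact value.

The gap grows by |60 − 60000/1001| = 60/1001 frames per second.
Time for a 41-frame gap: 41 ÷ (60/1001) = 41041/60 s.

41041/60 seconds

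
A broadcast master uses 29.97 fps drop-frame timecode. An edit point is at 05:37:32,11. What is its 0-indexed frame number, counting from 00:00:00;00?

606963

Complete 10-minute blocks: 33, each 17982 frames → 593406.
Remaining 7 whole minutes in the current block: 1800 + 6 × 1798 = 12588 frames.
Within the current minute: 32 × 30 + 11 − 2 = 969 (labels ;00/;01 skipped at this minute). Total = 593406 + 12588 + 969 = 606963.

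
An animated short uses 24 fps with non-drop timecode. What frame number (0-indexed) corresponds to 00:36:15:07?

52207

Total seconds to the label: (0 × 3600 + 36 × 60 + 15) = 2175.
Frame index = 2175 × 24 + 7 = 52207.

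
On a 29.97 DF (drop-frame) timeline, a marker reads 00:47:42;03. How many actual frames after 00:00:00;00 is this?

85777

Complete 10-minute blocks: 4, each 17982 frames → 71928.
Remaining 7 whole minutes in the current block: 1800 + 6 × 1798 = 12588 frames.
Within the current minute: 42 × 30 + 3 − 2 = 1261 (labels ;00/;01 skipped at this minute). Total = 71928 + 12588 + 1261 = 85777.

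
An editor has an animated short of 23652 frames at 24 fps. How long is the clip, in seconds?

Running time = 23652 / (24) = 985.5 s.

985.5 seconds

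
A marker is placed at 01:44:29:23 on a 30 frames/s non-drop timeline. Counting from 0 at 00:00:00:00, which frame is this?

Total seconds to the label: (1 × 3600 + 44 × 60 + 29) = 6269.
Frame index = 6269 × 30 + 23 = 188093.

frame 188093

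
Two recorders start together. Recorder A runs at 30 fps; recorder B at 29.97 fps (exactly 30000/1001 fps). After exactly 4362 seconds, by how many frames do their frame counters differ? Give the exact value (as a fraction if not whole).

130860/1001 frames

A emits 30 × 4362 = 130860 frames; B emits 30000/1001 × 4362 = 130860000/1001.
Difference = 130860/1001 frames (≈ 130.7293); B is behind A.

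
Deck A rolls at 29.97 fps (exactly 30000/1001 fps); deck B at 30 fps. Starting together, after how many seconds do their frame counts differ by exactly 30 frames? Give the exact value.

The gap grows by |30 − 30000/1001| = 30/1001 frames per second.
Time for a 30-frame gap: 30 ÷ (30/1001) = 1001 s.

1001 seconds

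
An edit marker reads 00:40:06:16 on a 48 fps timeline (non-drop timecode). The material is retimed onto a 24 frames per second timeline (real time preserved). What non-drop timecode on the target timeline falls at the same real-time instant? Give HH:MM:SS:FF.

00:40:06:08

Source frame index: (0×3600 + 40×60 + 6) × 48 + 16 = 115504.
Real time: 115504 / (48) = 7219/3 s.
Target frame: (7219/3) × (24) = 57752.
At 24 labels/s: frame 57752 → 00:40:06:08.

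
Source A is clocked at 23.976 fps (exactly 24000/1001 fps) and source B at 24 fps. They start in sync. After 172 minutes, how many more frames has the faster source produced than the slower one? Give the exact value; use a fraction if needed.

247680/1001 frames

172 min = 10320 s.
A emits 24000/1001 × 10320 = 247680000/1001 frames; B emits 24 × 10320 = 247680.
Difference = 247680/1001 frames (≈ 247.4326); B is ahead of A.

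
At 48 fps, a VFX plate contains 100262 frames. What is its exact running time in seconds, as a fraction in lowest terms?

Running time = 100262 ÷ (48) = 100262 × 1/48 = 50131/24 s.

50131/24 seconds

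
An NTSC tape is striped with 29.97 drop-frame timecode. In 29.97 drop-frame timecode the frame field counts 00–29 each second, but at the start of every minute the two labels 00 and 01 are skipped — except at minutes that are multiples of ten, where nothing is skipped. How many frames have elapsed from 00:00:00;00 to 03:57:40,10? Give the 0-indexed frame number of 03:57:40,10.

427382

As if non-drop at 30 labels/s: (3 × 3600 + 57 × 60 + 40) × 30 + 10 = 427810.
Minute boundaries passed: 237; those not divisible by 10: 237 − 23 = 214; dropped labels = 2 × 214 = 428.
Actual frame index = 427810 − 428 = 427382.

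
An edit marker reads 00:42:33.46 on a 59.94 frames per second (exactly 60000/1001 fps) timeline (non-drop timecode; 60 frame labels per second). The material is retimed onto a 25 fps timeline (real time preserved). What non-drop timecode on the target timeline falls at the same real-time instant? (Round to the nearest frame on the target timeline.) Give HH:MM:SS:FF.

Source frame index: (0×3600 + 42×60 + 33) × 60 + 46 = 153226.
Real time: 153226 / (60000/1001) = 76689613/30000 s.
Target frame: (76689613/30000) × (25) = 76689613/1200 ≈ 63908.011 → 63908.
At 25 labels/s: frame 63908 → 00:42:36:08.

00:42:36:08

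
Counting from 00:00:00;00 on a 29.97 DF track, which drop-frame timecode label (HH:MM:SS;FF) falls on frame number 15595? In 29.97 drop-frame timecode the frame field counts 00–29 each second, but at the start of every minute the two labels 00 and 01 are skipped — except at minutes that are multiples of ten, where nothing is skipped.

00:08:40;11

Ten DF minutes hold 17982 frames, so frame 15595 lies in block 0 (frames 0–17981) with 15595 frames into that block.
The block's first minute is 1800 frames and the rest 1798 each; 15595 frames reaches minute 8, so 0 × 18 + 8 × 2 = 16 labels have been skipped so far.
Adding those back, label number 15595 + 16 = 15611 at 30 labels/s is 520 s + 11 f = 0 h 8 min 40 s frame 11, i.e. 00:08:40;11.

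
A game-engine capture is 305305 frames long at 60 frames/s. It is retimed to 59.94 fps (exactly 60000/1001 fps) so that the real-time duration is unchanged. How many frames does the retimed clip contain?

305000 frames

Target frames = source frames × (target rate / source rate) = 305305 × (60000/1001)/(60) = 305305 × 1000/1001 = 305000.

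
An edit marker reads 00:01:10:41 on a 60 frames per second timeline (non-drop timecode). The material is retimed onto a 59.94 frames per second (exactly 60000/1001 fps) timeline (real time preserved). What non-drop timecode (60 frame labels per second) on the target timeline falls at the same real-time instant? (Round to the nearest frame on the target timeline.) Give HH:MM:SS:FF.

00:01:10:37

Source frame index: (0×3600 + 1×60 + 10) × 60 + 41 = 4241.
Real time: 4241 / (60) = 4241/60 s.
Target frame: (4241/60) × (60000/1001) = 4241000/1001 ≈ 4236.763 → 4237.
At 60 labels/s: frame 4237 → 00:01:10:37.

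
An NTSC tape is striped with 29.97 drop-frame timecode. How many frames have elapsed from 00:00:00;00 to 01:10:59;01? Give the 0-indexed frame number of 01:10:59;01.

Complete 10-minute blocks: 7, each 17982 frames → 125874.
Remaining 0 whole minutes in the current block: 0 frames.
Within the current minute: 59 × 30 + 1 = 1771. Total = 125874 + 0 + 1771 = 127645.

127645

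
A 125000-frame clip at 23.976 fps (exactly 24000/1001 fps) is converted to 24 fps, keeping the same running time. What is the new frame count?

125125 frames

Target frames = source frames × (target rate / source rate) = 125000 × (24)/(24000/1001) = 125000 × 1001/1000 = 125125.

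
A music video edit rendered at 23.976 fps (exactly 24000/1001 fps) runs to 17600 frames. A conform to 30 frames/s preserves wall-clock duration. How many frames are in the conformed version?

Target frames = source frames × (target rate / source rate) = 17600 × (30)/(24000/1001) = 17600 × 1001/800 = 22022.

22022 frames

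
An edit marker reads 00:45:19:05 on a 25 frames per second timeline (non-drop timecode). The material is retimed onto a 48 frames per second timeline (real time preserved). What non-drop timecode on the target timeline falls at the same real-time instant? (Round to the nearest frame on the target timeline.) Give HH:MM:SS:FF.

00:45:19:10

Source frame index: (0×3600 + 45×60 + 19) × 25 + 5 = 67980.
Real time: 67980 / (25) = 13596/5 s.
Target frame: (13596/5) × (48) = 652608/5 ≈ 130521.600 → 130522.
At 48 labels/s: frame 130522 → 00:45:19:10.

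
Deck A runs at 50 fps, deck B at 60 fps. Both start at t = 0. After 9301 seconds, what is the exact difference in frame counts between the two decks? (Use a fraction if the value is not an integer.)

A emits 50 × 9301 = 465050 frames; B emits 60 × 9301 = 558060.
Difference = 93010 frames; B is ahead of A.

93010 frames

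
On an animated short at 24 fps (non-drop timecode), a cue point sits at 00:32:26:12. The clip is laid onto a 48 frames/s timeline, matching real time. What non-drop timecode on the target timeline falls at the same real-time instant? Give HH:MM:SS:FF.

00:32:26:24

Source frame index: (0×3600 + 32×60 + 26) × 24 + 12 = 46716.
Real time: 46716 / (24) = 3893/2 s.
Target frame: (3893/2) × (48) = 93432.
At 48 labels/s: frame 93432 → 00:32:26:24.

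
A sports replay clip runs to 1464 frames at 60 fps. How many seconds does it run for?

24.4 seconds

Running time = 1464 / (60) = 24.4 s.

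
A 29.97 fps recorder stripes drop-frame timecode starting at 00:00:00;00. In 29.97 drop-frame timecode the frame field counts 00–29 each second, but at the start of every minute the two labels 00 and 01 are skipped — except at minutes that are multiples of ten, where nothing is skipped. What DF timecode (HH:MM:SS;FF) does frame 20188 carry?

00:11:13;18

Ten DF minutes hold 17982 frames, so frame 20188 lies in block 1 (frames 17982–35963) with 2206 frames into that block.
The block's first minute is 1800 frames and the rest 1798 each; 2206 frames reaches minute 1, so 1 × 18 + 1 × 2 = 20 labels have been skipped so far.
Adding those back, label number 20188 + 20 = 20208 at 30 labels/s is 673 s + 18 f = 0 h 11 min 13 s frame 18, i.e. 00:11:13;18.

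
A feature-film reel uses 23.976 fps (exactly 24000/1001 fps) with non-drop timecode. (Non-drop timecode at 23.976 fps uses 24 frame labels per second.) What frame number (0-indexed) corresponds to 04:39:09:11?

frame 401987

Total seconds to the label: (4 × 3600 + 39 × 60 + 9) = 16749.
Frame index = 16749 × 24 + 11 = 401987.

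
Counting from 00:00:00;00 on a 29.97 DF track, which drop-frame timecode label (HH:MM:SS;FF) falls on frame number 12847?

00:07:08;21

Ten DF minutes hold 17982 frames, so frame 12847 lies in block 0 (frames 0–17981) with 12847 frames into that block.
The block's first minute is 1800 frames and the rest 1798 each; 12847 frames reaches minute 7, so 0 × 18 + 7 × 2 = 14 labels have been skipped so far.
Adding those back, label number 12847 + 14 = 12861 at 30 labels/s is 428 s + 21 f = 0 h 7 min 8 s frame 21, i.e. 00:07:08;21.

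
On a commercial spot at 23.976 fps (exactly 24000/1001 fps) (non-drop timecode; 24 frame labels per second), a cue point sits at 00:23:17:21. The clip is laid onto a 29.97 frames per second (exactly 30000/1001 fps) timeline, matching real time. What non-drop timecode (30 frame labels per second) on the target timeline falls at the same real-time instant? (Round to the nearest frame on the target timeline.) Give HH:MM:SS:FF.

Source frame index: (0×3600 + 23×60 + 17) × 24 + 21 = 33549.
Real time: 33549 / (24000/1001) = 11194183/8000 s.
Target frame: (11194183/8000) × (30000/1001) = 167745/4 ≈ 41936.250 → 41936.
At 30 labels/s: frame 41936 → 00:23:17:26.

00:23:17:26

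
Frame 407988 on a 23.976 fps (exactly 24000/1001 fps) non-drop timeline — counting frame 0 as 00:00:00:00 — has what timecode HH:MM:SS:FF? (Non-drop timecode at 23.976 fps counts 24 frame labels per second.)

407988 ÷ 24 = 16999 full seconds, remainder 12 frames.
16999 s = 4 h 43 min 19 s.
Timecode: 04:43:19:12.

04:43:19:12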